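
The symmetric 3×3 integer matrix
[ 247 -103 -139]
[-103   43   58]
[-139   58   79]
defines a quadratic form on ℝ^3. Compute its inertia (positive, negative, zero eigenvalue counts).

step 0: pivot 247 → sign +
step 1: pivot 12/247 → sign +
step 2: pivot 3/4 → sign +
signature = (3, 0, 0)

Answer: (3, 0, 0)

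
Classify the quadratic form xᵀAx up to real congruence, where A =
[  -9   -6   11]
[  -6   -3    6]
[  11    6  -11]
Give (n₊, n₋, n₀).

Answer: (2, 1, 0)

Derivation:
step 0: pivot -9 → sign −
step 1: pivot 1 → sign +
step 2: pivot 2/3 → sign +
signature = (2, 1, 0)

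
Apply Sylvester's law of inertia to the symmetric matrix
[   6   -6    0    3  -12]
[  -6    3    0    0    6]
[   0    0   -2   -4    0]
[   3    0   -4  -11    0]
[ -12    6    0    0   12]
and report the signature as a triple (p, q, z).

step 0: pivot 6 → sign +
step 1: pivot -3 → sign −
step 2: pivot -2 → sign −
step 3: pivot -3/2 → sign −
step 4: row/col 4 already zero → sign 0
signature = (1, 3, 1)

Answer: (1, 3, 1)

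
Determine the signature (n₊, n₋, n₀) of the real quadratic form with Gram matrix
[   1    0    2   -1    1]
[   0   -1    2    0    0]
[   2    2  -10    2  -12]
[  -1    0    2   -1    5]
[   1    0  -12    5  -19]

step 0: pivot 1 → sign +
step 1: pivot -1 → sign −
step 2: pivot -10 → sign −
step 3: pivot -2/5 → sign −
step 4: row/col 4 already zero → sign 0
signature = (1, 3, 1)

Answer: (1, 3, 1)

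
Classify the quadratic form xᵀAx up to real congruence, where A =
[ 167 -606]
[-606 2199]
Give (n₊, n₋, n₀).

step 0: pivot 167 → sign +
step 1: pivot -3/167 → sign −
signature = (1, 1, 0)

Answer: (1, 1, 0)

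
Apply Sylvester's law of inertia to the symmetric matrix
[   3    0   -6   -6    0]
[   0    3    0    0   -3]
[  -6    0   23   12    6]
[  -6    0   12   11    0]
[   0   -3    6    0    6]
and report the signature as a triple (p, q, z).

step 0: pivot 3 → sign +
step 1: pivot 3 → sign +
step 2: pivot 11 → sign +
step 3: pivot -1 → sign −
step 4: pivot -3/11 → sign −
signature = (3, 2, 0)

Answer: (3, 2, 0)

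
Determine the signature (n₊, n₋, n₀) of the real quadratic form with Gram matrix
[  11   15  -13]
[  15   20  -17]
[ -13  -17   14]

Answer: (1, 2, 0)

Derivation:
step 0: pivot 11 → sign +
step 1: pivot -5/11 → sign −
step 2: pivot -1/5 → sign −
signature = (1, 2, 0)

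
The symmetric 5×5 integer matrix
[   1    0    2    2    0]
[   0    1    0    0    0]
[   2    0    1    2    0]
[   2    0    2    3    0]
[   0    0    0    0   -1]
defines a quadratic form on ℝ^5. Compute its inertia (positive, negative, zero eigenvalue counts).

step 0: pivot 1 → sign +
step 1: pivot 1 → sign +
step 2: pivot -3 → sign −
step 3: pivot 1/3 → sign +
step 4: pivot -1 → sign −
signature = (3, 2, 0)

Answer: (3, 2, 0)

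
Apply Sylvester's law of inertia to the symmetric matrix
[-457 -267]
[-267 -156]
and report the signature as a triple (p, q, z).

step 0: pivot -457 → sign −
step 1: pivot -3/457 → sign −
signature = (0, 2, 0)

Answer: (0, 2, 0)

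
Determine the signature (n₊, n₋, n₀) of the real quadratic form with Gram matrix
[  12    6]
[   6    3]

Answer: (1, 0, 1)

Derivation:
step 0: pivot 12 → sign +
step 1: row/col 1 already zero → sign 0
signature = (1, 0, 1)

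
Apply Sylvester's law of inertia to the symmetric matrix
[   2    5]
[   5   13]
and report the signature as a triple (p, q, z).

Answer: (2, 0, 0)

Derivation:
step 0: pivot 2 → sign +
step 1: pivot 1/2 → sign +
signature = (2, 0, 0)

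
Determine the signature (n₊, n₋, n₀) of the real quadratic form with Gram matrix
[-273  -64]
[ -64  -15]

step 0: pivot -273 → sign −
step 1: pivot 1/273 → sign +
signature = (1, 1, 0)

Answer: (1, 1, 0)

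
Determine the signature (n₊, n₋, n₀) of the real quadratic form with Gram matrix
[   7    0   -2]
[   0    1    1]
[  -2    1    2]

step 0: pivot 7 → sign +
step 1: pivot 1 → sign +
step 2: pivot 3/7 → sign +
signature = (3, 0, 0)

Answer: (3, 0, 0)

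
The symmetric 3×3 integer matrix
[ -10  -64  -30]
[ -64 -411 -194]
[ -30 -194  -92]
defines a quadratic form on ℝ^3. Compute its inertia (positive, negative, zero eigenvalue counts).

step 0: pivot -10 → sign −
step 1: pivot -7/5 → sign −
step 2: pivot 6/7 → sign +
signature = (1, 2, 0)

Answer: (1, 2, 0)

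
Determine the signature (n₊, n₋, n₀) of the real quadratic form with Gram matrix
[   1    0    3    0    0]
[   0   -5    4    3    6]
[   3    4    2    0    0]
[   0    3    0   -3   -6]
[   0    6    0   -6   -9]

step 0: pivot 1 → sign +
step 1: pivot -5 → sign −
step 2: pivot -19/5 → sign −
step 3: pivot 6/19 → sign +
step 4: pivot 3 → sign +
signature = (3, 2, 0)

Answer: (3, 2, 0)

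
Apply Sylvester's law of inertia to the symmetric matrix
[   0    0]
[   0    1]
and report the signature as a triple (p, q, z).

Answer: (1, 0, 1)

Derivation:
step 0: pivot 1 → sign +
step 1: row/col 1 already zero → sign 0
signature = (1, 0, 1)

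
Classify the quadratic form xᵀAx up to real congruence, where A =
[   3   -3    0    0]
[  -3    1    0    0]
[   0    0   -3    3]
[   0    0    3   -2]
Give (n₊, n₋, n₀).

step 0: pivot 3 → sign +
step 1: pivot -2 → sign −
step 2: pivot -3 → sign −
step 3: pivot 1 → sign +
signature = (2, 2, 0)

Answer: (2, 2, 0)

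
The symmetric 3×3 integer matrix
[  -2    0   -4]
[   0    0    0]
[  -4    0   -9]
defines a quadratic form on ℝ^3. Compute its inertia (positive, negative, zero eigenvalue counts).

Answer: (0, 2, 1)

Derivation:
step 0: pivot -2 → sign −
step 1: pivot -1 → sign −
step 2: row/col 2 already zero → sign 0
signature = (0, 2, 1)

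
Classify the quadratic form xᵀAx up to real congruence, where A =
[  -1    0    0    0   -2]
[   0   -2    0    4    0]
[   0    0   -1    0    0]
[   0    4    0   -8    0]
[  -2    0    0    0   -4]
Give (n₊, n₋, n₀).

step 0: pivot -1 → sign −
step 1: pivot -2 → sign −
step 2: pivot -1 → sign −
step 3: row/col 3 already zero → sign 0
step 4: row/col 4 already zero → sign 0
signature = (0, 3, 2)

Answer: (0, 3, 2)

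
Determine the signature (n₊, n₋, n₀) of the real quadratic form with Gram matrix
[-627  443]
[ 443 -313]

step 0: pivot -627 → sign −
step 1: pivot -2/627 → sign −
signature = (0, 2, 0)

Answer: (0, 2, 0)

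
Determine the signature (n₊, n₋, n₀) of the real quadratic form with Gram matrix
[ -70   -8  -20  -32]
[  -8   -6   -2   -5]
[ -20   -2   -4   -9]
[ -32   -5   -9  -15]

Answer: (1, 3, 0)

Derivation:
step 0: pivot -70 → sign −
step 1: pivot -178/35 → sign −
step 2: pivot 154/89 → sign +
step 3: pivot -3/154 → sign −
signature = (1, 3, 0)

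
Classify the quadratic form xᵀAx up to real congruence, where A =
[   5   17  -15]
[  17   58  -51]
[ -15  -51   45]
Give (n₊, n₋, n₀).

step 0: pivot 5 → sign +
step 1: pivot 1/5 → sign +
step 2: row/col 2 already zero → sign 0
signature = (2, 0, 1)

Answer: (2, 0, 1)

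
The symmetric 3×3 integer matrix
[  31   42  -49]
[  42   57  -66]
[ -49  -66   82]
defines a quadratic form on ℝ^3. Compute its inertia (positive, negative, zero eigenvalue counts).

step 0: pivot 31 → sign +
step 1: pivot 3/31 → sign +
step 2: pivot 3 → sign +
signature = (3, 0, 0)

Answer: (3, 0, 0)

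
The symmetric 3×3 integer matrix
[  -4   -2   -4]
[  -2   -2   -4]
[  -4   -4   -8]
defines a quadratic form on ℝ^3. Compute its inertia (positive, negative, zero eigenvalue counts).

step 0: pivot -4 → sign −
step 1: pivot -1 → sign −
step 2: row/col 2 already zero → sign 0
signature = (0, 2, 1)

Answer: (0, 2, 1)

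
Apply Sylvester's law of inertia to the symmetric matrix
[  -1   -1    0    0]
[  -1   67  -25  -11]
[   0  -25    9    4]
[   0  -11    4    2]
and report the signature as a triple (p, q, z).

step 0: pivot -1 → sign −
step 1: pivot 68 → sign +
step 2: pivot -13/68 → sign −
step 3: pivot 3/13 → sign +
signature = (2, 2, 0)

Answer: (2, 2, 0)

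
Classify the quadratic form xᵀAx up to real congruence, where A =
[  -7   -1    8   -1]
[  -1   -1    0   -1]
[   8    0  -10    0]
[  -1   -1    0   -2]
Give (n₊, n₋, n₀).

Answer: (1, 3, 0)

Derivation:
step 0: pivot -7 → sign −
step 1: pivot -6/7 → sign −
step 2: pivot 2/3 → sign +
step 3: pivot -1 → sign −
signature = (1, 3, 0)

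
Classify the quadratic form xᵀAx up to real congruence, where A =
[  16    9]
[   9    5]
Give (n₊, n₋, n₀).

step 0: pivot 16 → sign +
step 1: pivot -1/16 → sign −
signature = (1, 1, 0)

Answer: (1, 1, 0)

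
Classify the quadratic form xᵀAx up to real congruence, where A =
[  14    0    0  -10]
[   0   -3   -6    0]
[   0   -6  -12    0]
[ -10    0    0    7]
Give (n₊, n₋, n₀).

step 0: pivot 14 → sign +
step 1: pivot -3 → sign −
step 2: pivot -1/7 → sign −
step 3: row/col 3 already zero → sign 0
signature = (1, 2, 1)

Answer: (1, 2, 1)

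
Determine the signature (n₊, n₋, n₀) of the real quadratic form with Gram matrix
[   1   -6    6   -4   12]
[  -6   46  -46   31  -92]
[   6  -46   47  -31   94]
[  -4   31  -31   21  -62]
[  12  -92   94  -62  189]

step 0: pivot 1 → sign +
step 1: pivot 10 → sign +
step 2: pivot 1 → sign +
step 3: pivot 1/10 → sign +
step 4: pivot 1 → sign +
signature = (5, 0, 0)

Answer: (5, 0, 0)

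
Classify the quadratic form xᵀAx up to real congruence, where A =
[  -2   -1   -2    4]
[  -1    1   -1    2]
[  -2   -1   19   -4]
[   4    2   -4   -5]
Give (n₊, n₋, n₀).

step 0: pivot -2 → sign −
step 1: pivot 3/2 → sign +
step 2: pivot 21 → sign +
step 3: pivot -1/21 → sign −
signature = (2, 2, 0)

Answer: (2, 2, 0)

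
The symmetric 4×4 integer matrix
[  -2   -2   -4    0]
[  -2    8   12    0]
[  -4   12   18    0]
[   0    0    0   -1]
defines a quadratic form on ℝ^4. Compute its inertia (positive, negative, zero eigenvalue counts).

Answer: (2, 2, 0)

Derivation:
step 0: pivot -2 → sign −
step 1: pivot 10 → sign +
step 2: pivot 2/5 → sign +
step 3: pivot -1 → sign −
signature = (2, 2, 0)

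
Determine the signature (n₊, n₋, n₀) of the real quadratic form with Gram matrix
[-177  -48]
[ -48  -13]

step 0: pivot -177 → sign −
step 1: pivot 1/59 → sign +
signature = (1, 1, 0)

Answer: (1, 1, 0)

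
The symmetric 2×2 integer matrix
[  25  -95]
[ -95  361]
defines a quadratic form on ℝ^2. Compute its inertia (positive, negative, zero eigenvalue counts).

Answer: (1, 0, 1)

Derivation:
step 0: pivot 25 → sign +
step 1: row/col 1 already zero → sign 0
signature = (1, 0, 1)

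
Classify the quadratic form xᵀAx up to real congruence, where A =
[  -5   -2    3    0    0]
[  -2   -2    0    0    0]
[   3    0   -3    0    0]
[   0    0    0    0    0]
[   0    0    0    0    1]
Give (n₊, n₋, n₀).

step 0: pivot -5 → sign −
step 1: pivot -6/5 → sign −
step 2: pivot 1 → sign +
step 3: row/col 3 already zero → sign 0
step 4: row/col 4 already zero → sign 0
signature = (1, 2, 2)

Answer: (1, 2, 2)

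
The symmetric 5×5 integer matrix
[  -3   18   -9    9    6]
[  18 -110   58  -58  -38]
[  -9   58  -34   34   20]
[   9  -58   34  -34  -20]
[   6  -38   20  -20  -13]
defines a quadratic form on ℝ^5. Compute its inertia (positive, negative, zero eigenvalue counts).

step 0: pivot -3 → sign −
step 1: pivot -2 → sign −
step 2: pivot 1 → sign +
step 3: pivot -3 → sign −
step 4: row/col 4 already zero → sign 0
signature = (1, 3, 1)

Answer: (1, 3, 1)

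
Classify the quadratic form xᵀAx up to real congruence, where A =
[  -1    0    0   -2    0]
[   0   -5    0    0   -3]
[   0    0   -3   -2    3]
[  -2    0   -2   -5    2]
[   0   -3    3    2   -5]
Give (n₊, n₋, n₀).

step 0: pivot -1 → sign −
step 1: pivot -5 → sign −
step 2: pivot -3 → sign −
step 3: pivot 1/3 → sign +
step 4: pivot -1/5 → sign −
signature = (1, 4, 0)

Answer: (1, 4, 0)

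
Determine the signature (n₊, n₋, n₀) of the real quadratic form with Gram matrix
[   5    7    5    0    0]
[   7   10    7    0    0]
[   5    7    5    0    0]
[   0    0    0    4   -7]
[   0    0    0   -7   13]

Answer: (4, 0, 1)

Derivation:
step 0: pivot 5 → sign +
step 1: pivot 1/5 → sign +
step 2: pivot 4 → sign +
step 3: pivot 3/4 → sign +
step 4: row/col 4 already zero → sign 0
signature = (4, 0, 1)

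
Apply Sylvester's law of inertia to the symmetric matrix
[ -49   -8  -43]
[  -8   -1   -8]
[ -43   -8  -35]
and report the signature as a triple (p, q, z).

Answer: (1, 2, 0)

Derivation:
step 0: pivot -49 → sign −
step 1: pivot 15/49 → sign +
step 2: pivot -2/5 → sign −
signature = (1, 2, 0)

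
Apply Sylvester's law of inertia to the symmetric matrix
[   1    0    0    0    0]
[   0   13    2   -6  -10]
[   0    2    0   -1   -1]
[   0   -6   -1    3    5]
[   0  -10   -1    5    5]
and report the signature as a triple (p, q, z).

step 0: pivot 1 → sign +
step 1: pivot 13 → sign +
step 2: pivot -4/13 → sign −
step 3: pivot 1/4 → sign +
step 4: pivot -2 → sign −
signature = (3, 2, 0)

Answer: (3, 2, 0)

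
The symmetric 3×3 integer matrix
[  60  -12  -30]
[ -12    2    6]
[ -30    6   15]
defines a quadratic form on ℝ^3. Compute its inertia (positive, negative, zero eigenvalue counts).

step 0: pivot 60 → sign +
step 1: pivot -2/5 → sign −
step 2: row/col 2 already zero → sign 0
signature = (1, 1, 1)

Answer: (1, 1, 1)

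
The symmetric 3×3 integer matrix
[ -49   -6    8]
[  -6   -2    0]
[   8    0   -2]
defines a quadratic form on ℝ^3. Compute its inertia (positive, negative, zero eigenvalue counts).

Answer: (1, 2, 0)

Derivation:
step 0: pivot -49 → sign −
step 1: pivot -62/49 → sign −
step 2: pivot 2/31 → sign +
signature = (1, 2, 0)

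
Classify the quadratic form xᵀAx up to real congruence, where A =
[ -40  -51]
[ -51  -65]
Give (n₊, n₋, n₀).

Answer: (1, 1, 0)

Derivation:
step 0: pivot -40 → sign −
step 1: pivot 1/40 → sign +
signature = (1, 1, 0)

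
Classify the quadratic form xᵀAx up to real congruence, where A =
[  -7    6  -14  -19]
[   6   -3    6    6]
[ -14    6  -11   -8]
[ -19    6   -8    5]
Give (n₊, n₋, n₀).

step 0: pivot -7 → sign −
step 1: pivot 15/7 → sign +
step 2: pivot 1/5 → sign +
step 3: row/col 3 already zero → sign 0
signature = (2, 1, 1)

Answer: (2, 1, 1)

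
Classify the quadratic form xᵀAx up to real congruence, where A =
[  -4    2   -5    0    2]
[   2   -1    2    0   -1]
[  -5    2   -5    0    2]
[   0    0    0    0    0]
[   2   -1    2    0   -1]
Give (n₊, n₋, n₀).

Answer: (1, 2, 2)

Derivation:
step 0: pivot -4 → sign −
step 1: pivot 5/4 → sign +
step 2: pivot -1/5 → sign −
step 3: row/col 3 already zero → sign 0
step 4: row/col 4 already zero → sign 0
signature = (1, 2, 2)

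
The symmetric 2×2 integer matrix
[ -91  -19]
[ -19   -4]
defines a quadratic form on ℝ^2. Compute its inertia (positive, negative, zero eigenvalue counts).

step 0: pivot -91 → sign −
step 1: pivot -3/91 → sign −
signature = (0, 2, 0)

Answer: (0, 2, 0)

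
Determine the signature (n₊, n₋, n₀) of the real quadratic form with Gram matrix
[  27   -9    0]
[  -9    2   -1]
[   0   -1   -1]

Answer: (1, 1, 1)

Derivation:
step 0: pivot 27 → sign +
step 1: pivot -1 → sign −
step 2: row/col 2 already zero → sign 0
signature = (1, 1, 1)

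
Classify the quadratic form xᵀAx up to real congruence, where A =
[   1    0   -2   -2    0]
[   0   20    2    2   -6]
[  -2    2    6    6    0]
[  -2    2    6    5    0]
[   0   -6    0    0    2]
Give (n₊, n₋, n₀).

step 0: pivot 1 → sign +
step 1: pivot 20 → sign +
step 2: pivot 9/5 → sign +
step 3: pivot -1 → sign −
step 4: row/col 4 already zero → sign 0
signature = (3, 1, 1)

Answer: (3, 1, 1)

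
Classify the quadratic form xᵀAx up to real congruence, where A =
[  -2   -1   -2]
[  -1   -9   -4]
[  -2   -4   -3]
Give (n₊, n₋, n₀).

step 0: pivot -2 → sign −
step 1: pivot -17/2 → sign −
step 2: pivot 1/17 → sign +
signature = (1, 2, 0)

Answer: (1, 2, 0)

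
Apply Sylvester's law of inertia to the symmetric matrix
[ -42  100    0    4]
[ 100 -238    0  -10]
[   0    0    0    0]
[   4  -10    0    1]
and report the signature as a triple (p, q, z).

Answer: (1, 2, 1)

Derivation:
step 0: pivot -42 → sign −
step 1: pivot 2/21 → sign +
step 2: pivot -1 → sign −
step 3: row/col 3 already zero → sign 0
signature = (1, 2, 1)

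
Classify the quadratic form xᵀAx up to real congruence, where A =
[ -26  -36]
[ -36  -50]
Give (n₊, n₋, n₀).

Answer: (0, 2, 0)

Derivation:
step 0: pivot -26 → sign −
step 1: pivot -2/13 → sign −
signature = (0, 2, 0)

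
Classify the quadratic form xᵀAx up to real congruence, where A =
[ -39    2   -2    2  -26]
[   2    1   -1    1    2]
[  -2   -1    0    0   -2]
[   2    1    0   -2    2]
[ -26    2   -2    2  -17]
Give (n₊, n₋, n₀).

step 0: pivot -39 → sign −
step 1: pivot 43/39 → sign +
step 2: pivot -1 → sign −
step 3: pivot -2 → sign −
step 4: pivot -3/43 → sign −
signature = (1, 4, 0)

Answer: (1, 4, 0)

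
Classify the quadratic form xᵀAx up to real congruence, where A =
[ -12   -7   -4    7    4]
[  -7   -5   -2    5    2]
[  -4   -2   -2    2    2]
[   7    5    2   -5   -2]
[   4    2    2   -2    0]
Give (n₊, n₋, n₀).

step 0: pivot -12 → sign −
step 1: pivot -11/12 → sign −
step 2: pivot -6/11 → sign −
step 3: pivot 2 → sign +
step 4: row/col 4 already zero → sign 0
signature = (1, 3, 1)

Answer: (1, 3, 1)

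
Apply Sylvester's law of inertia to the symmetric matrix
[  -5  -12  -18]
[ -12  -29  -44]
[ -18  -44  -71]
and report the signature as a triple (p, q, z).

step 0: pivot -5 → sign −
step 1: pivot -1/5 → sign −
step 2: pivot -3 → sign −
signature = (0, 3, 0)

Answer: (0, 3, 0)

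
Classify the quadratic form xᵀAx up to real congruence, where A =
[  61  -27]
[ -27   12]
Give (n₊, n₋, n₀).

Answer: (2, 0, 0)

Derivation:
step 0: pivot 61 → sign +
step 1: pivot 3/61 → sign +
signature = (2, 0, 0)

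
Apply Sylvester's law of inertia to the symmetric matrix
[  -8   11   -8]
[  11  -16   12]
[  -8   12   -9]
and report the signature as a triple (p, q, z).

Answer: (1, 2, 0)

Derivation:
step 0: pivot -8 → sign −
step 1: pivot -7/8 → sign −
step 2: pivot 1/7 → sign +
signature = (1, 2, 0)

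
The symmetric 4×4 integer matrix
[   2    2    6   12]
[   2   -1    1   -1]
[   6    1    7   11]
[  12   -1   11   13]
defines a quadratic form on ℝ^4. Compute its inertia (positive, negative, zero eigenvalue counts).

step 0: pivot 2 → sign +
step 1: pivot -3 → sign −
step 2: pivot -8/3 → sign −
step 3: pivot 3/2 → sign +
signature = (2, 2, 0)

Answer: (2, 2, 0)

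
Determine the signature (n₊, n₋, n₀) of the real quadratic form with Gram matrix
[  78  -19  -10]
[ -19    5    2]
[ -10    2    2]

step 0: pivot 78 → sign +
step 1: pivot 29/78 → sign +
step 2: pivot 6/29 → sign +
signature = (3, 0, 0)

Answer: (3, 0, 0)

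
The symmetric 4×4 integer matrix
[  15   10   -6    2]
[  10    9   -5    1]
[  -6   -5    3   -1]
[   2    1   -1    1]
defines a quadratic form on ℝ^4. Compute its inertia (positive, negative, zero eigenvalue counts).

Answer: (3, 0, 1)

Derivation:
step 0: pivot 15 → sign +
step 1: pivot 7/3 → sign +
step 2: pivot 6/35 → sign +
step 3: row/col 3 already zero → sign 0
signature = (3, 0, 1)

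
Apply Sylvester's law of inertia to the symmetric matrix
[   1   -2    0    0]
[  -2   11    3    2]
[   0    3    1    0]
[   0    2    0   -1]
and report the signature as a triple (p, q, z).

Answer: (3, 1, 0)

Derivation:
step 0: pivot 1 → sign +
step 1: pivot 7 → sign +
step 2: pivot -2/7 → sign −
step 3: pivot 1 → sign +
signature = (3, 1, 0)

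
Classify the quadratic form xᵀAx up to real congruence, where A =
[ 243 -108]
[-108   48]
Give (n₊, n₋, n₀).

step 0: pivot 243 → sign +
step 1: row/col 1 already zero → sign 0
signature = (1, 0, 1)

Answer: (1, 0, 1)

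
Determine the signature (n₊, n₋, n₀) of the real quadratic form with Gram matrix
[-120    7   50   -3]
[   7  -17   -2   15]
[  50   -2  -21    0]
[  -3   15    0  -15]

Answer: (0, 4, 0)

Derivation:
step 0: pivot -120 → sign −
step 1: pivot -1991/120 → sign −
step 2: pivot -21/181 → sign −
step 3: pivot -6/77 → sign −
signature = (0, 4, 0)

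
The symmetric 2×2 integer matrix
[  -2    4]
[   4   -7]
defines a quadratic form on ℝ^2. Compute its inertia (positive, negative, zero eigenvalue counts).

step 0: pivot -2 → sign −
step 1: pivot 1 → sign +
signature = (1, 1, 0)

Answer: (1, 1, 0)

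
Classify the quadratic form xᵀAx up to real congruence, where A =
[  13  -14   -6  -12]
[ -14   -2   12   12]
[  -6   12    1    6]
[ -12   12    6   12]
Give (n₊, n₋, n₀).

Answer: (2, 1, 1)

Derivation:
step 0: pivot 13 → sign +
step 1: pivot -222/13 → sign −
step 2: pivot 1/37 → sign +
step 3: row/col 3 already zero → sign 0
signature = (2, 1, 1)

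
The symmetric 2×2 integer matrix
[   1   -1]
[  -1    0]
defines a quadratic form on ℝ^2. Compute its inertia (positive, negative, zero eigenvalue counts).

Answer: (1, 1, 0)

Derivation:
step 0: pivot 1 → sign +
step 1: pivot -1 → sign −
signature = (1, 1, 0)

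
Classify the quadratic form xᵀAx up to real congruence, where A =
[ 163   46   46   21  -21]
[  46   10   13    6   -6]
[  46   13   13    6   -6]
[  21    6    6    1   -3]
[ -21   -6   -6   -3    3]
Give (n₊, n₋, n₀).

step 0: pivot 163 → sign +
step 1: pivot -486/163 → sign −
step 2: pivot 1/54 → sign +
step 3: pivot -2 → sign −
step 4: row/col 4 already zero → sign 0
signature = (2, 2, 1)

Answer: (2, 2, 1)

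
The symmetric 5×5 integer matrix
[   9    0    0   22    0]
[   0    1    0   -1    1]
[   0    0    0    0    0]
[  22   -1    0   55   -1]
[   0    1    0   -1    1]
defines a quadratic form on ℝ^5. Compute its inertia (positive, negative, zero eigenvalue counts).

step 0: pivot 9 → sign +
step 1: pivot 1 → sign +
step 2: pivot 2/9 → sign +
step 3: row/col 3 already zero → sign 0
step 4: row/col 4 already zero → sign 0
signature = (3, 0, 2)

Answer: (3, 0, 2)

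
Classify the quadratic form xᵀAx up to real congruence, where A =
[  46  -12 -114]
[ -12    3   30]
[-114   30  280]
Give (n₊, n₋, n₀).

Answer: (1, 2, 0)

Derivation:
step 0: pivot 46 → sign +
step 1: pivot -3/23 → sign −
step 2: pivot -2 → sign −
signature = (1, 2, 0)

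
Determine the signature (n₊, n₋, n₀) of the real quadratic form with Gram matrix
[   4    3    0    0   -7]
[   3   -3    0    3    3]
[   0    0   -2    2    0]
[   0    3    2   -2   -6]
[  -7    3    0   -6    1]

Answer: (3, 2, 0)

Derivation:
step 0: pivot 4 → sign +
step 1: pivot -21/4 → sign −
step 2: pivot -2 → sign −
step 3: pivot 12/7 → sign +
step 4: pivot 3/4 → sign +
signature = (3, 2, 0)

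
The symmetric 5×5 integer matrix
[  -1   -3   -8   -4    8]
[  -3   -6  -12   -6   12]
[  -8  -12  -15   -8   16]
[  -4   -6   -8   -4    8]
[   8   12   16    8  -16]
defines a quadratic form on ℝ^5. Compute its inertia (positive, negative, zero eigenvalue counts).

step 0: pivot -1 → sign −
step 1: pivot 3 → sign +
step 2: pivot 1 → sign +
step 3: row/col 3 already zero → sign 0
step 4: row/col 4 already zero → sign 0
signature = (2, 1, 2)

Answer: (2, 1, 2)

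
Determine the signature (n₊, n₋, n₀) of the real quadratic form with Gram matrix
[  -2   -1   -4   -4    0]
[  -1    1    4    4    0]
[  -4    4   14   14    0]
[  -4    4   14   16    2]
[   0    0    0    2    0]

step 0: pivot -2 → sign −
step 1: pivot 3/2 → sign +
step 2: pivot -2 → sign −
step 3: pivot 2 → sign +
step 4: pivot -2 → sign −
signature = (2, 3, 0)

Answer: (2, 3, 0)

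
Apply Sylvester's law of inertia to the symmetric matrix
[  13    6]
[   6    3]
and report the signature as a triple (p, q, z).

Answer: (2, 0, 0)

Derivation:
step 0: pivot 13 → sign +
step 1: pivot 3/13 → sign +
signature = (2, 0, 0)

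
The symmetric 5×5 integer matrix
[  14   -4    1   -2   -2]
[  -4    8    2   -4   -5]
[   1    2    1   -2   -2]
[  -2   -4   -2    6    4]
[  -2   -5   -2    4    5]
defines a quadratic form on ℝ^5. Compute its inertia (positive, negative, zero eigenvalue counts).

Answer: (5, 0, 0)

Derivation:
step 0: pivot 14 → sign +
step 1: pivot 48/7 → sign +
step 2: pivot 1/6 → sign +
step 3: pivot 2 → sign +
step 4: pivot 3/16 → sign +
signature = (5, 0, 0)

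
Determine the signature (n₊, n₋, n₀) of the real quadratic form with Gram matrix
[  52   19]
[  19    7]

step 0: pivot 52 → sign +
step 1: pivot 3/52 → sign +
signature = (2, 0, 0)

Answer: (2, 0, 0)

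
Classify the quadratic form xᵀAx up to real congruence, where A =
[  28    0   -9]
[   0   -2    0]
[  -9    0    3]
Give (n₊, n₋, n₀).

Answer: (2, 1, 0)

Derivation:
step 0: pivot 28 → sign +
step 1: pivot -2 → sign −
step 2: pivot 3/28 → sign +
signature = (2, 1, 0)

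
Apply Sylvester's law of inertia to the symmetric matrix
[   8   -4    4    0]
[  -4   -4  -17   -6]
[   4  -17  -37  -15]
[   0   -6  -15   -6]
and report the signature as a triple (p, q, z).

step 0: pivot 8 → sign +
step 1: pivot -6 → sign −
step 2: pivot -3/2 → sign −
step 3: row/col 3 already zero → sign 0
signature = (1, 2, 1)

Answer: (1, 2, 1)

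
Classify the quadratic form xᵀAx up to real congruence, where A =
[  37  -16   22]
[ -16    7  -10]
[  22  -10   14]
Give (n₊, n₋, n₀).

step 0: pivot 37 → sign +
step 1: pivot 3/37 → sign +
step 2: pivot -2 → sign −
signature = (2, 1, 0)

Answer: (2, 1, 0)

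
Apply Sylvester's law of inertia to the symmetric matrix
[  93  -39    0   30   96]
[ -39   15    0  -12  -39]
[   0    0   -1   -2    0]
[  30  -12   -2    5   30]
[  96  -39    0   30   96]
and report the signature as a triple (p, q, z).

step 0: pivot 93 → sign +
step 1: pivot -42/31 → sign −
step 2: pivot -1 → sign −
step 3: pivot -3/7 → sign −
step 4: pivot -3/2 → sign −
signature = (1, 4, 0)

Answer: (1, 4, 0)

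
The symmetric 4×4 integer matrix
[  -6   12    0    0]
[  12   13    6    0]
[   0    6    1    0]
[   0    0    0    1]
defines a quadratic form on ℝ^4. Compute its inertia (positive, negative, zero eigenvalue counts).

Answer: (3, 1, 0)

Derivation:
step 0: pivot -6 → sign −
step 1: pivot 37 → sign +
step 2: pivot 1/37 → sign +
step 3: pivot 1 → sign +
signature = (3, 1, 0)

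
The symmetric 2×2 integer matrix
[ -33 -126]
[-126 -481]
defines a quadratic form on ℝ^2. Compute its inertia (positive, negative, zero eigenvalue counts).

step 0: pivot -33 → sign −
step 1: pivot 1/11 → sign +
signature = (1, 1, 0)

Answer: (1, 1, 0)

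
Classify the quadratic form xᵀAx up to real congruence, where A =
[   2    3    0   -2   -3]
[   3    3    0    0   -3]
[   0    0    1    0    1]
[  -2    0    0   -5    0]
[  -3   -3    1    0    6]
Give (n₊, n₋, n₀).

step 0: pivot 2 → sign +
step 1: pivot -3/2 → sign −
step 2: pivot 1 → sign +
step 3: pivot -1 → sign −
step 4: pivot 2 → sign +
signature = (3, 2, 0)

Answer: (3, 2, 0)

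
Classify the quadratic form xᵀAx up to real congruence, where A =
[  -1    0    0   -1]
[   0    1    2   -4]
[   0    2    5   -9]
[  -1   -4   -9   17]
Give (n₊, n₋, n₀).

Answer: (3, 1, 0)

Derivation:
step 0: pivot -1 → sign −
step 1: pivot 1 → sign +
step 2: pivot 1 → sign +
step 3: pivot 1 → sign +
signature = (3, 1, 0)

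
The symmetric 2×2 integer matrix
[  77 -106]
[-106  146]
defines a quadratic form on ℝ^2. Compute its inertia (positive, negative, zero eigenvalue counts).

Answer: (2, 0, 0)

Derivation:
step 0: pivot 77 → sign +
step 1: pivot 6/77 → sign +
signature = (2, 0, 0)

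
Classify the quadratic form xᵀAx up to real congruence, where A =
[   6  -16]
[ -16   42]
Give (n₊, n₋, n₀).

step 0: pivot 6 → sign +
step 1: pivot -2/3 → sign −
signature = (1, 1, 0)

Answer: (1, 1, 0)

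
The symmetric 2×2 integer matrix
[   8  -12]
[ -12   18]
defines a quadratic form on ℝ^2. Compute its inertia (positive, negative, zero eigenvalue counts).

Answer: (1, 0, 1)

Derivation:
step 0: pivot 8 → sign +
step 1: row/col 1 already zero → sign 0
signature = (1, 0, 1)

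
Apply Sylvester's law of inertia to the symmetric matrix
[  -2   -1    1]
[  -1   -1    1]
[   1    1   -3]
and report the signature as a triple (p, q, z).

step 0: pivot -2 → sign −
step 1: pivot -1/2 → sign −
step 2: pivot -2 → sign −
signature = (0, 3, 0)

Answer: (0, 3, 0)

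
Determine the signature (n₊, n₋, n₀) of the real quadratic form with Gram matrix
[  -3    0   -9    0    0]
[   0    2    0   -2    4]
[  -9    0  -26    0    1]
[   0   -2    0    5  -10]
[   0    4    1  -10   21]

Answer: (3, 1, 1)

Derivation:
step 0: pivot -3 → sign −
step 1: pivot 2 → sign +
step 2: pivot 1 → sign +
step 3: pivot 3 → sign +
step 4: row/col 4 already zero → sign 0
signature = (3, 1, 1)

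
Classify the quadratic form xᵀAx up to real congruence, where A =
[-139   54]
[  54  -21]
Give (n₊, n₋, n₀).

Answer: (0, 2, 0)

Derivation:
step 0: pivot -139 → sign −
step 1: pivot -3/139 → sign −
signature = (0, 2, 0)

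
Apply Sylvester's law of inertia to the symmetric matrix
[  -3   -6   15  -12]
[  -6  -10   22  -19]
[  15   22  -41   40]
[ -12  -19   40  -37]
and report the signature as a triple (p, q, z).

step 0: pivot -3 → sign −
step 1: pivot 2 → sign +
step 2: pivot 2 → sign +
step 3: pivot -3/2 → sign −
signature = (2, 2, 0)

Answer: (2, 2, 0)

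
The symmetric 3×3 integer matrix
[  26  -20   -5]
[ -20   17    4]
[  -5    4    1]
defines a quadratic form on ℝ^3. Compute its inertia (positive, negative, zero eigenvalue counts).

Answer: (3, 0, 0)

Derivation:
step 0: pivot 26 → sign +
step 1: pivot 21/13 → sign +
step 2: pivot 1/42 → sign +
signature = (3, 0, 0)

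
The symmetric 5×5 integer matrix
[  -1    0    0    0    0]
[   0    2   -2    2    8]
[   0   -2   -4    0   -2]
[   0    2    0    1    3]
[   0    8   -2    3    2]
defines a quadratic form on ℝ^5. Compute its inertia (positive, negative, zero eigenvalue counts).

Answer: (2, 3, 0)

Derivation:
step 0: pivot -1 → sign −
step 1: pivot 2 → sign +
step 2: pivot -6 → sign −
step 3: pivot -1/3 → sign −
step 4: pivot 3 → sign +
signature = (2, 3, 0)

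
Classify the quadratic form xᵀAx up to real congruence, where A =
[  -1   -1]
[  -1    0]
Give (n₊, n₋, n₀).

step 0: pivot -1 → sign −
step 1: pivot 1 → sign +
signature = (1, 1, 0)

Answer: (1, 1, 0)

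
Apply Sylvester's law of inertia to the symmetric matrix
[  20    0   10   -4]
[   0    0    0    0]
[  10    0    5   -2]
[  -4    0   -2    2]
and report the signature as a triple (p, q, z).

step 0: pivot 20 → sign +
step 1: pivot 6/5 → sign +
step 2: row/col 2 already zero → sign 0
step 3: row/col 3 already zero → sign 0
signature = (2, 0, 2)

Answer: (2, 0, 2)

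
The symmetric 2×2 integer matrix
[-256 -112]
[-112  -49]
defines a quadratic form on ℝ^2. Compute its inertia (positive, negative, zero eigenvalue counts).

Answer: (0, 1, 1)

Derivation:
step 0: pivot -256 → sign −
step 1: row/col 1 already zero → sign 0
signature = (0, 1, 1)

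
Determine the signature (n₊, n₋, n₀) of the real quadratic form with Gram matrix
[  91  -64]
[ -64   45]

step 0: pivot 91 → sign +
step 1: pivot -1/91 → sign −
signature = (1, 1, 0)

Answer: (1, 1, 0)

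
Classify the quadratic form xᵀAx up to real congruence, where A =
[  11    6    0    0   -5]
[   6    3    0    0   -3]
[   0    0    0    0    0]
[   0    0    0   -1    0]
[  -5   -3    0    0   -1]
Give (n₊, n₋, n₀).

Answer: (1, 3, 1)

Derivation:
step 0: pivot 11 → sign +
step 1: pivot -3/11 → sign −
step 2: pivot -1 → sign −
step 3: pivot -3 → sign −
step 4: row/col 4 already zero → sign 0
signature = (1, 3, 1)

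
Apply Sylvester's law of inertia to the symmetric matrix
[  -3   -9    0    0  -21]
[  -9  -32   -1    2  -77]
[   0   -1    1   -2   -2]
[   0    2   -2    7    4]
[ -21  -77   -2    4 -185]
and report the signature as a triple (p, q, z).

Answer: (3, 2, 0)

Derivation:
step 0: pivot -3 → sign −
step 1: pivot -5 → sign −
step 2: pivot 6/5 → sign +
step 3: pivot 3 → sign +
step 4: pivot 2/3 → sign +
signature = (3, 2, 0)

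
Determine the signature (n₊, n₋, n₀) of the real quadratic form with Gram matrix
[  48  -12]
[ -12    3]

step 0: pivot 48 → sign +
step 1: row/col 1 already zero → sign 0
signature = (1, 0, 1)

Answer: (1, 0, 1)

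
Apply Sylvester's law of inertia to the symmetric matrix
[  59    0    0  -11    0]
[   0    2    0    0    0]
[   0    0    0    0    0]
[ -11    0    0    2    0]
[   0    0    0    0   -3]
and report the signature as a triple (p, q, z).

Answer: (2, 2, 1)

Derivation:
step 0: pivot 59 → sign +
step 1: pivot 2 → sign +
step 2: pivot -3/59 → sign −
step 3: pivot -3 → sign −
step 4: row/col 4 already zero → sign 0
signature = (2, 2, 1)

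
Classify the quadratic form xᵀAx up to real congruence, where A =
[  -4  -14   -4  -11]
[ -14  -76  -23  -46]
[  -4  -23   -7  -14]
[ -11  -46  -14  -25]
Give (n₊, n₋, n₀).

Answer: (1, 3, 0)

Derivation:
step 0: pivot -4 → sign −
step 1: pivot -27 → sign −
step 2: pivot 22/3 → sign +
step 3: pivot -3/88 → sign −
signature = (1, 3, 0)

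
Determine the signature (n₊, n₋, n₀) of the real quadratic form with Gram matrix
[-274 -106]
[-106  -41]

Answer: (1, 1, 0)

Derivation:
step 0: pivot -274 → sign −
step 1: pivot 1/137 → sign +
signature = (1, 1, 0)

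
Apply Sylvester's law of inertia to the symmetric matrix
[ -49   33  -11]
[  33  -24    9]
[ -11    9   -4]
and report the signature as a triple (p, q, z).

step 0: pivot -49 → sign −
step 1: pivot -87/49 → sign −
step 2: pivot -3/29 → sign −
signature = (0, 3, 0)

Answer: (0, 3, 0)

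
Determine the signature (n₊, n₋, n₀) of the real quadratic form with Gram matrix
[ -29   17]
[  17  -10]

Answer: (0, 2, 0)

Derivation:
step 0: pivot -29 → sign −
step 1: pivot -1/29 → sign −
signature = (0, 2, 0)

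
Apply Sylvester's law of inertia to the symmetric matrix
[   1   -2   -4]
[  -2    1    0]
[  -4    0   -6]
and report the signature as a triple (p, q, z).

step 0: pivot 1 → sign +
step 1: pivot -3 → sign −
step 2: pivot -2/3 → sign −
signature = (1, 2, 0)

Answer: (1, 2, 0)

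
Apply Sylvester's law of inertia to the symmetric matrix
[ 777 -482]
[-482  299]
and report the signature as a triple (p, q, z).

Answer: (1, 1, 0)

Derivation:
step 0: pivot 777 → sign +
step 1: pivot -1/777 → sign −
signature = (1, 1, 0)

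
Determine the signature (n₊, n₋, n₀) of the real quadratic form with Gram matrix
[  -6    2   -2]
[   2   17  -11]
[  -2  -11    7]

step 0: pivot -6 → sign −
step 1: pivot 53/3 → sign +
step 2: pivot -2/53 → sign −
signature = (1, 2, 0)

Answer: (1, 2, 0)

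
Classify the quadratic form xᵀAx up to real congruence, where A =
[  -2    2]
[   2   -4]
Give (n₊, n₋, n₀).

step 0: pivot -2 → sign −
step 1: pivot -2 → sign −
signature = (0, 2, 0)

Answer: (0, 2, 0)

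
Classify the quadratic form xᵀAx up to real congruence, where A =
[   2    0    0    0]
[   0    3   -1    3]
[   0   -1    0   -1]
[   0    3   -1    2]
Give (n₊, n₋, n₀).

Answer: (2, 2, 0)

Derivation:
step 0: pivot 2 → sign +
step 1: pivot 3 → sign +
step 2: pivot -1/3 → sign −
step 3: pivot -1 → sign −
signature = (2, 2, 0)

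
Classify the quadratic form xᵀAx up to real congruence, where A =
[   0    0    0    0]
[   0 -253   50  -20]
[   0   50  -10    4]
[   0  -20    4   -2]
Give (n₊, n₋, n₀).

step 0: pivot -253 → sign −
step 1: pivot -30/253 → sign −
step 2: pivot -2/5 → sign −
step 3: row/col 3 already zero → sign 0
signature = (0, 3, 1)

Answer: (0, 3, 1)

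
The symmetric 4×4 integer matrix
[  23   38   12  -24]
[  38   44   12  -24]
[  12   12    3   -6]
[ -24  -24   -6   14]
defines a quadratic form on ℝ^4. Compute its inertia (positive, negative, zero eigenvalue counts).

step 0: pivot 23 → sign +
step 1: pivot -432/23 → sign −
step 2: pivot 2 → sign +
step 3: row/col 3 already zero → sign 0
signature = (2, 1, 1)

Answer: (2, 1, 1)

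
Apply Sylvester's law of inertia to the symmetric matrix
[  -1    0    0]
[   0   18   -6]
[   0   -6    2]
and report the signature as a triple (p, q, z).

step 0: pivot -1 → sign −
step 1: pivot 18 → sign +
step 2: row/col 2 already zero → sign 0
signature = (1, 1, 1)

Answer: (1, 1, 1)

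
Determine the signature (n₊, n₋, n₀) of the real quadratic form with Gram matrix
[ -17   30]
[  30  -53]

step 0: pivot -17 → sign −
step 1: pivot -1/17 → sign −
signature = (0, 2, 0)

Answer: (0, 2, 0)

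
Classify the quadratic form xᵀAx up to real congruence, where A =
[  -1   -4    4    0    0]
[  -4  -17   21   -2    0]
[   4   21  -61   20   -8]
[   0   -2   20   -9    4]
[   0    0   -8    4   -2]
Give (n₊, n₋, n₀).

step 0: pivot -1 → sign −
step 1: pivot -1 → sign −
step 2: pivot -20 → sign −
step 3: pivot 6/5 → sign +
step 4: row/col 4 already zero → sign 0
signature = (1, 3, 1)

Answer: (1, 3, 1)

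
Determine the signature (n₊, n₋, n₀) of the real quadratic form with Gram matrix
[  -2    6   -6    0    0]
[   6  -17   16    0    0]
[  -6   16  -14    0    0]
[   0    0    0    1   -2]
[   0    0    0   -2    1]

Answer: (2, 2, 1)

Derivation:
step 0: pivot -2 → sign −
step 1: pivot 1 → sign +
step 2: pivot 1 → sign +
step 3: pivot -3 → sign −
step 4: row/col 4 already zero → sign 0
signature = (2, 2, 1)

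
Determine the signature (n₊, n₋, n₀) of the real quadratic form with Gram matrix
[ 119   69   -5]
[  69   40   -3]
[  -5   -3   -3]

step 0: pivot 119 → sign +
step 1: pivot -1/119 → sign −
step 2: pivot -2 → sign −
signature = (1, 2, 0)

Answer: (1, 2, 0)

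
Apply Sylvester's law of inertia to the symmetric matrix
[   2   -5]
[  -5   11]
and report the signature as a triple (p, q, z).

step 0: pivot 2 → sign +
step 1: pivot -3/2 → sign −
signature = (1, 1, 0)

Answer: (1, 1, 0)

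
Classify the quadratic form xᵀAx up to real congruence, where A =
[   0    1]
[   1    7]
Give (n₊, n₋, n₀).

Answer: (1, 1, 0)

Derivation:
step 0: pivot 7 → sign +
step 1: pivot -1/7 → sign −
signature = (1, 1, 0)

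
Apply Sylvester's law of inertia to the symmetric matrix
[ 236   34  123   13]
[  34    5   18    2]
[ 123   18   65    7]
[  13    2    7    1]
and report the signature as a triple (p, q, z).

Answer: (3, 0, 1)

Derivation:
step 0: pivot 236 → sign +
step 1: pivot 6/59 → sign +
step 2: pivot 1/8 → sign +
step 3: row/col 3 already zero → sign 0
signature = (3, 0, 1)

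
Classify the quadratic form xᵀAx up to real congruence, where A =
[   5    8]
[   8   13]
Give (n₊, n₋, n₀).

Answer: (2, 0, 0)

Derivation:
step 0: pivot 5 → sign +
step 1: pivot 1/5 → sign +
signature = (2, 0, 0)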